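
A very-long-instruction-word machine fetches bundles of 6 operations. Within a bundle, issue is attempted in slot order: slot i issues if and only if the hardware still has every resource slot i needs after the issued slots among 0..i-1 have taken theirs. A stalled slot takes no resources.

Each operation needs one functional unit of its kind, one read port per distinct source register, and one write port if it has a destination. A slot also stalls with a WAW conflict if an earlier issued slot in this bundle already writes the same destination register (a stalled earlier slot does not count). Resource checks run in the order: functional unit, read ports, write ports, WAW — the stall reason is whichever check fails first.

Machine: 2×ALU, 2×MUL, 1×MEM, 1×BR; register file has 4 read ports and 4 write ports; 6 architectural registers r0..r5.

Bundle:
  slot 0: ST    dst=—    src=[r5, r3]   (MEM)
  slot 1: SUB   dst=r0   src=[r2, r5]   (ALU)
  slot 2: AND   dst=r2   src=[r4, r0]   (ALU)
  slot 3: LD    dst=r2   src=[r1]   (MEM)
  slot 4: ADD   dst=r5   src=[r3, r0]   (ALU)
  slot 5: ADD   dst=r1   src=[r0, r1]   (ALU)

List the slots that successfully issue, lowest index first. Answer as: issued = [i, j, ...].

issued = [0, 1]

[0] MEM needs rd=2 wr=0: ok; after: ALU=2 MUL=2 MEM=0 BR=1, R=2, W=4
[1] ALU needs rd=2 wr=1: ok; after: ALU=1 MUL=2 MEM=0 BR=1, R=0, W=3
[2] ALU needs rd=2 wr=1: RD_PORT; after: ALU=1 MUL=2 MEM=0 BR=1, R=0, W=3
[3] MEM needs rd=1 wr=1: FU; after: ALU=1 MUL=2 MEM=0 BR=1, R=0, W=3
[4] ALU needs rd=2 wr=1: RD_PORT; after: ALU=1 MUL=2 MEM=0 BR=1, R=0, W=3
[5] ALU needs rd=2 wr=1: RD_PORT; after: ALU=1 MUL=2 MEM=0 BR=1, R=0, W=3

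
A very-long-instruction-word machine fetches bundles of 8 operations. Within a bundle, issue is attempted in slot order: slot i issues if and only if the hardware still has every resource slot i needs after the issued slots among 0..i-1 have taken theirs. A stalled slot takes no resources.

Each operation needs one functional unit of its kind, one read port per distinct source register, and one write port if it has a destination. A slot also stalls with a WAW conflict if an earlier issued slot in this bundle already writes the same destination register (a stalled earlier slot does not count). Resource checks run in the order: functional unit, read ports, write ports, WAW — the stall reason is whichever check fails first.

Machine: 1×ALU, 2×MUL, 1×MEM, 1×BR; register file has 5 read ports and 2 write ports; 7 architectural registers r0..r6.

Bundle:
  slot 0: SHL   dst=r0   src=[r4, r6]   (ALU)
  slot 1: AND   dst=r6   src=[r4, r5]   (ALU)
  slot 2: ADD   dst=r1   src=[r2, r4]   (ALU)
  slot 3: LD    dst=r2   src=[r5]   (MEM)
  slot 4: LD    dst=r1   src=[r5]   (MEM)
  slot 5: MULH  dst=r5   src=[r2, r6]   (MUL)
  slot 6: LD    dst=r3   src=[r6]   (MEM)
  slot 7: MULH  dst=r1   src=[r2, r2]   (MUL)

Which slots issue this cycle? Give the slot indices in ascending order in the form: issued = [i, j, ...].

issued = [0, 3]

  0. ALU→r0 ⇒ go  {0A/2Mu/1Ld/1B | 3r 1w}
  1. ALU→r6 ⇒ no(FU)  {0A/2Mu/1Ld/1B | 3r 1w}
  2. ALU→r1 ⇒ no(FU)  {0A/2Mu/1Ld/1B | 3r 1w}
  3. MEM→r2 ⇒ go  {0A/2Mu/0Ld/1B | 2r 0w}
  4. MEM→r1 ⇒ no(FU)  {0A/2Mu/0Ld/1B | 2r 0w}
  5. MUL→r5 ⇒ no(WR_PORT)  {0A/2Mu/0Ld/1B | 2r 0w}
  6. MEM→r3 ⇒ no(FU)  {0A/2Mu/0Ld/1B | 2r 0w}
  7. MUL→r1 ⇒ no(WR_PORT)  {0A/2Mu/0Ld/1B | 2r 0w}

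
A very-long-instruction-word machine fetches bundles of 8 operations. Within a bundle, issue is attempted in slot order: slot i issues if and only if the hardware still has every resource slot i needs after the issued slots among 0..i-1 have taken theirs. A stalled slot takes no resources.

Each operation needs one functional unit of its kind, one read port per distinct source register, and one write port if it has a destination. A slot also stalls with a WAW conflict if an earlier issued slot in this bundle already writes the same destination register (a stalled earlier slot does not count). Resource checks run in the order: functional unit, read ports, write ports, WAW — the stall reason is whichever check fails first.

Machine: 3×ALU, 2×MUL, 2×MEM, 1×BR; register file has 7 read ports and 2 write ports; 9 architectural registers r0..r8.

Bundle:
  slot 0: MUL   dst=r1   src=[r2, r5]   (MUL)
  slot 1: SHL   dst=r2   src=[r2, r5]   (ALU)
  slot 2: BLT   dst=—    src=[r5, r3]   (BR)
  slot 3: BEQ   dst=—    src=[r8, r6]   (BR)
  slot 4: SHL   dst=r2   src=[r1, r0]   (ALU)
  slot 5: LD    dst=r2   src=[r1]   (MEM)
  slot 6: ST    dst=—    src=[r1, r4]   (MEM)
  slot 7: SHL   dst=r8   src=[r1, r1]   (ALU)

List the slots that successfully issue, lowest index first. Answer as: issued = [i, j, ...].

  0. MUL→r1 ⇒ go  {3A/1Mu/2Ld/1B | 5r 1w}
  1. ALU→r2 ⇒ go  {2A/1Mu/2Ld/1B | 3r 0w}
  2. BR ⇒ go  {2A/1Mu/2Ld/0B | 1r 0w}
  3. BR ⇒ no(FU)  {2A/1Mu/2Ld/0B | 1r 0w}
  4. ALU→r2 ⇒ no(RD_PORT)  {2A/1Mu/2Ld/0B | 1r 0w}
  5. MEM→r2 ⇒ no(WR_PORT)  {2A/1Mu/2Ld/0B | 1r 0w}
  6. MEM ⇒ no(RD_PORT)  {2A/1Mu/2Ld/0B | 1r 0w}
  7. ALU→r8 ⇒ no(WR_PORT)  {2A/1Mu/2Ld/0B | 1r 0w}

issued = [0, 1, 2]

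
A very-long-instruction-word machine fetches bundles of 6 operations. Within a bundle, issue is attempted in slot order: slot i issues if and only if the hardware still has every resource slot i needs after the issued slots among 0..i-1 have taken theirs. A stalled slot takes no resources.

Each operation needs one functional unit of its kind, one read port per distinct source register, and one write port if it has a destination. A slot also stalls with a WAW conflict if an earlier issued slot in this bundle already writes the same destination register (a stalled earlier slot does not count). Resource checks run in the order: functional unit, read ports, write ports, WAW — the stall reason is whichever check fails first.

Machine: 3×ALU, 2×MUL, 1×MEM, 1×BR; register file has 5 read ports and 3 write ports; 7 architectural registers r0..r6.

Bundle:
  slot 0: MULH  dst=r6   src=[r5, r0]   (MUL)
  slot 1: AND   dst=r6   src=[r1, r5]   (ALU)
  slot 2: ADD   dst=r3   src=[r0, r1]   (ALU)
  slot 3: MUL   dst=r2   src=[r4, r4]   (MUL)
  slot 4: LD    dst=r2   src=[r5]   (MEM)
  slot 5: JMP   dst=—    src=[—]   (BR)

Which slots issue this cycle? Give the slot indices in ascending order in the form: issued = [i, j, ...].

(0) want 1×MUL +2rd +1wr — yes → AL3|MU1|ME1|BR1|rd3|wr2
(1) want 1×ALU +2rd +1wr — WAW → AL3|MU1|ME1|BR1|rd3|wr2
(2) want 1×ALU +2rd +1wr — yes → AL2|MU1|ME1|BR1|rd1|wr1
(3) want 1×MUL +1rd +1wr — yes → AL2|MU0|ME1|BR1|rd0|wr0
(4) want 1×MEM +1rd +1wr — RD_PORT → AL2|MU0|ME1|BR1|rd0|wr0
(5) want 1×BR +0rd +0wr — yes → AL2|MU0|ME1|BR0|rd0|wr0

issued = [0, 2, 3, 5]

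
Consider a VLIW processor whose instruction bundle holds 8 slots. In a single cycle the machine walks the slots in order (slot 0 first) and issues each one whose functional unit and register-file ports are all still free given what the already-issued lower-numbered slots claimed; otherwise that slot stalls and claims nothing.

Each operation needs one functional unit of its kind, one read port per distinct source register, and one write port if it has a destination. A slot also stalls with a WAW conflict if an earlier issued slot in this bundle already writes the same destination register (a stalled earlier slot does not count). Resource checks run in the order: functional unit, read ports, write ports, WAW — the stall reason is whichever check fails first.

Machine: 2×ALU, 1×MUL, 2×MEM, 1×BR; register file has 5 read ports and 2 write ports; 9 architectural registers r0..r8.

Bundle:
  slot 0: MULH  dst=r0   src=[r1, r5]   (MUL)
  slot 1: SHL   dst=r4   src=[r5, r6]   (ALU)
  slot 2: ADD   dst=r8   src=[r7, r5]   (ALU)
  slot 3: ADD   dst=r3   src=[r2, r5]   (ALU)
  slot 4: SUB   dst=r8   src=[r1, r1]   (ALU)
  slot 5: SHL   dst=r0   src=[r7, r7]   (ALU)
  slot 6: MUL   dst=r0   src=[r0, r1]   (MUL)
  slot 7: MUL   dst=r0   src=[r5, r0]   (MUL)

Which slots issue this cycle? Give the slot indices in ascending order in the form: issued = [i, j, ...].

issued = [0, 1]

slot 0 (MUL): ISSUE — free A2,Mu0,Ld2,B1 rp3 wp1
slot 1 (ALU): ISSUE — free A1,Mu0,Ld2,B1 rp1 wp0
slot 2 (ALU): stall RD_PORT — free A1,Mu0,Ld2,B1 rp1 wp0
slot 3 (ALU): stall RD_PORT — free A1,Mu0,Ld2,B1 rp1 wp0
slot 4 (ALU): stall WR_PORT — free A1,Mu0,Ld2,B1 rp1 wp0
slot 5 (ALU): stall WR_PORT — free A1,Mu0,Ld2,B1 rp1 wp0
slot 6 (MUL): stall FU — free A1,Mu0,Ld2,B1 rp1 wp0
slot 7 (MUL): stall FU — free A1,Mu0,Ld2,B1 rp1 wp0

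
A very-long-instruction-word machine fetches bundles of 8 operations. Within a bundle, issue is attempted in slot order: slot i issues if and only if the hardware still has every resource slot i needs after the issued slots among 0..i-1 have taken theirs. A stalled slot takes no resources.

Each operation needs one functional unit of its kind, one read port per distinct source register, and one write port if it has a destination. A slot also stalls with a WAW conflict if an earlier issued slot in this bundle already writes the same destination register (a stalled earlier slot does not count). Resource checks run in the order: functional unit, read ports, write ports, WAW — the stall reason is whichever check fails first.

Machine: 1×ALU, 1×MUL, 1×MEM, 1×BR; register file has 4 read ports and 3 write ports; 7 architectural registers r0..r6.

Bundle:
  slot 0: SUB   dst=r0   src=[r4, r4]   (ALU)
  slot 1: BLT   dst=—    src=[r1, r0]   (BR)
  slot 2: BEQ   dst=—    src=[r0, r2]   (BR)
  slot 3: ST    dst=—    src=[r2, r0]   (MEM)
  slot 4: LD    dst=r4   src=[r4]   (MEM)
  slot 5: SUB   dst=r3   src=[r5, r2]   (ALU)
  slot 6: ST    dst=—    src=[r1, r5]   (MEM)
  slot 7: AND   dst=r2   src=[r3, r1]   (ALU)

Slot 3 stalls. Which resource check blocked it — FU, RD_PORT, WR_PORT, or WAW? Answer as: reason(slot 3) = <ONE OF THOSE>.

  0. ALU→r0 ⇒ go  {0A/1Mu/1Ld/1B | 3r 2w}
  1. BR ⇒ go  {0A/1Mu/1Ld/0B | 1r 2w}
  2. BR ⇒ no(FU)  {0A/1Mu/1Ld/0B | 1r 2w}
  3. MEM ⇒ no(RD_PORT)  {0A/1Mu/1Ld/0B | 1r 2w}
  4. MEM→r4 ⇒ go  {0A/1Mu/0Ld/0B | 0r 1w}
  5. ALU→r3 ⇒ no(FU)  {0A/1Mu/0Ld/0B | 0r 1w}
  6. MEM ⇒ no(FU)  {0A/1Mu/0Ld/0B | 0r 1w}
  7. ALU→r2 ⇒ no(FU)  {0A/1Mu/0Ld/0B | 0r 1w}

reason(slot 3) = RD_PORT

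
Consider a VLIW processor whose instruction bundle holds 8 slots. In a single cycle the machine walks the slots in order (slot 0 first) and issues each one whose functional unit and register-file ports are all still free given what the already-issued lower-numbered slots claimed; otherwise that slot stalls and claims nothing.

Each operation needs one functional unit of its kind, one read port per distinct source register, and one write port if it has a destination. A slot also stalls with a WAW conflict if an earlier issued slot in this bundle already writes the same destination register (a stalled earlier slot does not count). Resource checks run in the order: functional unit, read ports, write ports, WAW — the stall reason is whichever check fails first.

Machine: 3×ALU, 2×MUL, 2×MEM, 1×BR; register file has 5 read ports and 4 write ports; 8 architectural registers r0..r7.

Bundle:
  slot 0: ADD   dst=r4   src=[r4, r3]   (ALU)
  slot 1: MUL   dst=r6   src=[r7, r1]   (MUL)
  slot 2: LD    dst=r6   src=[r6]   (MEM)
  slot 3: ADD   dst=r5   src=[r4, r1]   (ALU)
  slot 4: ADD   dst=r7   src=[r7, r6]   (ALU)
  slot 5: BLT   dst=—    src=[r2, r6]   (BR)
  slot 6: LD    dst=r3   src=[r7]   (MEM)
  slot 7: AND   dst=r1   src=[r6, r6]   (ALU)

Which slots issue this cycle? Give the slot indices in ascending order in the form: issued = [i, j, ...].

issued = [0, 1, 6]

(0) want 1×ALU +2rd +1wr — yes → AL2|MU2|ME2|BR1|rd3|wr3
(1) want 1×MUL +2rd +1wr — yes → AL2|MU1|ME2|BR1|rd1|wr2
(2) want 1×MEM +1rd +1wr — WAW → AL2|MU1|ME2|BR1|rd1|wr2
(3) want 1×ALU +2rd +1wr — RD_PORT → AL2|MU1|ME2|BR1|rd1|wr2
(4) want 1×ALU +2rd +1wr — RD_PORT → AL2|MU1|ME2|BR1|rd1|wr2
(5) want 1×BR +2rd +0wr — RD_PORT → AL2|MU1|ME2|BR1|rd1|wr2
(6) want 1×MEM +1rd +1wr — yes → AL2|MU1|ME1|BR1|rd0|wr1
(7) want 1×ALU +1rd +1wr — RD_PORT → AL2|MU1|ME1|BR1|rd0|wr1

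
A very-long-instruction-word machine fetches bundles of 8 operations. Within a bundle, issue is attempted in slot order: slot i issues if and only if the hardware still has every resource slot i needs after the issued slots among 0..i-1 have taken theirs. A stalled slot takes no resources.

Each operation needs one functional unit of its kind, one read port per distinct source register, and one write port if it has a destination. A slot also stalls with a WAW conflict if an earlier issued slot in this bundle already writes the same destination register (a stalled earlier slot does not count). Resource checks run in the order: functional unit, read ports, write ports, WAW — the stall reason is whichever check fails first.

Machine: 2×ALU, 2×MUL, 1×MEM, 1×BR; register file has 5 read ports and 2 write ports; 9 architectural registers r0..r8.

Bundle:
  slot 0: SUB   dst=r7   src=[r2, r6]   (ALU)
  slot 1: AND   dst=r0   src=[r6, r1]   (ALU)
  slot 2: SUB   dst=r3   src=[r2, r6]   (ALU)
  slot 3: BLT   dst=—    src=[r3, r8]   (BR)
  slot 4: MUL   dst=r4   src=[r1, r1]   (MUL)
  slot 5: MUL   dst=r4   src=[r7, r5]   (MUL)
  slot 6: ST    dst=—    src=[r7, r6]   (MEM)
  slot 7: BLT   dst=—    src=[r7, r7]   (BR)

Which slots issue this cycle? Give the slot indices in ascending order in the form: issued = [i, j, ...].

(0) want 1×ALU +2rd +1wr — yes → AL1|MU2|ME1|BR1|rd3|wr1
(1) want 1×ALU +2rd +1wr — yes → AL0|MU2|ME1|BR1|rd1|wr0
(2) want 1×ALU +2rd +1wr — FU → AL0|MU2|ME1|BR1|rd1|wr0
(3) want 1×BR +2rd +0wr — RD_PORT → AL0|MU2|ME1|BR1|rd1|wr0
(4) want 1×MUL +1rd +1wr — WR_PORT → AL0|MU2|ME1|BR1|rd1|wr0
(5) want 1×MUL +2rd +1wr — RD_PORT → AL0|MU2|ME1|BR1|rd1|wr0
(6) want 1×MEM +2rd +0wr — RD_PORT → AL0|MU2|ME1|BR1|rd1|wr0
(7) want 1×BR +1rd +0wr — yes → AL0|MU2|ME1|BR0|rd0|wr0

issued = [0, 1, 7]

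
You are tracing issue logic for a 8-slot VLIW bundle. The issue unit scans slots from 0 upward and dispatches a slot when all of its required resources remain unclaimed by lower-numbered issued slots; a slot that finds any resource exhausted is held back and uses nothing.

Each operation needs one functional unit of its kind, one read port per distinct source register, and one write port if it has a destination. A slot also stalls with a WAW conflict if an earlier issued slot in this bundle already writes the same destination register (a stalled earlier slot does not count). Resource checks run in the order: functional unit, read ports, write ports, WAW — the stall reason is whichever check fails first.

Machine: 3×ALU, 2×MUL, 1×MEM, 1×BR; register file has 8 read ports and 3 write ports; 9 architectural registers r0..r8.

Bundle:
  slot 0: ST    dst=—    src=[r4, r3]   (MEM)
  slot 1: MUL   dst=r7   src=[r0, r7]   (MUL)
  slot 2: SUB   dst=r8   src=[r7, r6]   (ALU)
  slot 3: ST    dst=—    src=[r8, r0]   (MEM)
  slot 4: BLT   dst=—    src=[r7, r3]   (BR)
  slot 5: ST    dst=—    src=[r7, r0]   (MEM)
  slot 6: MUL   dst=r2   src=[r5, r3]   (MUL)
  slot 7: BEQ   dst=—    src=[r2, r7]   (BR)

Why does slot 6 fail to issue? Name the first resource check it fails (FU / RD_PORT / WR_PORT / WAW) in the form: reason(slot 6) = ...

reason(slot 6) = RD_PORT

slot 0 (MEM): ISSUE — free A3,Mu2,Ld0,B1 rp6 wp3
slot 1 (MUL): ISSUE — free A3,Mu1,Ld0,B1 rp4 wp2
slot 2 (ALU): ISSUE — free A2,Mu1,Ld0,B1 rp2 wp1
slot 3 (MEM): stall FU — free A2,Mu1,Ld0,B1 rp2 wp1
slot 4 (BR): ISSUE — free A2,Mu1,Ld0,B0 rp0 wp1
slot 5 (MEM): stall FU — free A2,Mu1,Ld0,B0 rp0 wp1
slot 6 (MUL): stall RD_PORT — free A2,Mu1,Ld0,B0 rp0 wp1
slot 7 (BR): stall FU — free A2,Mu1,Ld0,B0 rp0 wp1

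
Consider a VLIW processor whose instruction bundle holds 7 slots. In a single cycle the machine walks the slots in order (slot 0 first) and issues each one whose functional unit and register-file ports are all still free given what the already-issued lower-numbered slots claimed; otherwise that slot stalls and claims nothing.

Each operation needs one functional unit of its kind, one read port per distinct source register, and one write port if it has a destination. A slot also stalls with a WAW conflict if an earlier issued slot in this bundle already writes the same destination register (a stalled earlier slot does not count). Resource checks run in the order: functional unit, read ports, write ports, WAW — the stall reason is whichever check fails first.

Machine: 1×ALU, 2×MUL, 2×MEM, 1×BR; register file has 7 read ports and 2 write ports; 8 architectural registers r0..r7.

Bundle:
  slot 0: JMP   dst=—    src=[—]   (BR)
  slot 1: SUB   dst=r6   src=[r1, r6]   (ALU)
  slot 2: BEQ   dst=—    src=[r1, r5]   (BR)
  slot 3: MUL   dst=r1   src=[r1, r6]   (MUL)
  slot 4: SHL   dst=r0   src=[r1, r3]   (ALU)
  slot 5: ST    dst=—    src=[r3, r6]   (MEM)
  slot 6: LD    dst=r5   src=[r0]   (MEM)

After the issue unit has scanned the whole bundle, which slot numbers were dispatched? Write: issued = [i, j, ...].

issued = [0, 1, 3, 5]

[0] BR needs rd=0 wr=0: ok; after: ALU=1 MUL=2 MEM=2 BR=0, R=7, W=2
[1] ALU needs rd=2 wr=1: ok; after: ALU=0 MUL=2 MEM=2 BR=0, R=5, W=1
[2] BR needs rd=2 wr=0: FU; after: ALU=0 MUL=2 MEM=2 BR=0, R=5, W=1
[3] MUL needs rd=2 wr=1: ok; after: ALU=0 MUL=1 MEM=2 BR=0, R=3, W=0
[4] ALU needs rd=2 wr=1: FU; after: ALU=0 MUL=1 MEM=2 BR=0, R=3, W=0
[5] MEM needs rd=2 wr=0: ok; after: ALU=0 MUL=1 MEM=1 BR=0, R=1, W=0
[6] MEM needs rd=1 wr=1: WR_PORT; after: ALU=0 MUL=1 MEM=1 BR=0, R=1, W=0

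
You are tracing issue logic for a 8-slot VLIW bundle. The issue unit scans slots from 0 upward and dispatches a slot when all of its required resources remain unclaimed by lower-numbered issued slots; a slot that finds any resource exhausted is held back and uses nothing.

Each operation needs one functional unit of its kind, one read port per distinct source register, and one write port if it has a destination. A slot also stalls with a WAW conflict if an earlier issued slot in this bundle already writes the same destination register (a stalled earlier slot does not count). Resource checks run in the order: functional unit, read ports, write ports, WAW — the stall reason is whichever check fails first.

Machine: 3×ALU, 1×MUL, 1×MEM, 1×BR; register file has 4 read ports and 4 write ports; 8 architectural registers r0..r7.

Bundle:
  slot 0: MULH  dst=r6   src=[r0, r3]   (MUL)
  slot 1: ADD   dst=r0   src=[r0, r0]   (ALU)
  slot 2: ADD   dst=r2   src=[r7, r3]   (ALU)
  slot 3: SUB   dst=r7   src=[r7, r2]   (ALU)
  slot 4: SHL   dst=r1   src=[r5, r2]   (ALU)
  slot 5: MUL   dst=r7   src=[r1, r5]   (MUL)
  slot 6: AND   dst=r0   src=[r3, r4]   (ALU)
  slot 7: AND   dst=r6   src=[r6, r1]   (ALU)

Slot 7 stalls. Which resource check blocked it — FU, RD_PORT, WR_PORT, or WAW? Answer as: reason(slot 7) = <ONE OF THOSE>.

#0 MUL src=r0,r3 dispatched  <A:3 Mu:0 Ld:1 B:1 rd:2 wr:3>
#1 ALU src=r0,r0 dispatched  <A:2 Mu:0 Ld:1 B:1 rd:1 wr:2>
#2 ALU src=r7,r3 held:RD_PORT  <A:2 Mu:0 Ld:1 B:1 rd:1 wr:2>
#3 ALU src=r7,r2 held:RD_PORT  <A:2 Mu:0 Ld:1 B:1 rd:1 wr:2>
#4 ALU src=r5,r2 held:RD_PORT  <A:2 Mu:0 Ld:1 B:1 rd:1 wr:2>
#5 MUL src=r1,r5 held:FU  <A:2 Mu:0 Ld:1 B:1 rd:1 wr:2>
#6 ALU src=r3,r4 held:RD_PORT  <A:2 Mu:0 Ld:1 B:1 rd:1 wr:2>
#7 ALU src=r6,r1 held:RD_PORT  <A:2 Mu:0 Ld:1 B:1 rd:1 wr:2>

reason(slot 7) = RD_PORT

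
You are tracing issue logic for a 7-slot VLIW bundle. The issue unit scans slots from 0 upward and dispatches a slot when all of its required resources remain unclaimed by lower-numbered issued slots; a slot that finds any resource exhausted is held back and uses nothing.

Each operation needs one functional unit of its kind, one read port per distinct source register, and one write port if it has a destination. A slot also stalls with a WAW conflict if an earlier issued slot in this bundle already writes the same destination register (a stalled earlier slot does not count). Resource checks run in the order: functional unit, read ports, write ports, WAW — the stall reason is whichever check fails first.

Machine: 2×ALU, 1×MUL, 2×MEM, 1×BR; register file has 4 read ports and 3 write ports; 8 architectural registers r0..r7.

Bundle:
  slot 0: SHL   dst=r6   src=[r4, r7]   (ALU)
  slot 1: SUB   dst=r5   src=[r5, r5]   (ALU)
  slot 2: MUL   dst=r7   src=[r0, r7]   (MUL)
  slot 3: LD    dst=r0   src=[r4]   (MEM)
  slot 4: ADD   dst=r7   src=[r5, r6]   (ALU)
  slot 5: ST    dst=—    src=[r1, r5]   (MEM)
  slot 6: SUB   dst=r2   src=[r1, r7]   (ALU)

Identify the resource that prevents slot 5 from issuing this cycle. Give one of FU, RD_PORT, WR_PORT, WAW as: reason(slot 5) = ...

reason(slot 5) = RD_PORT

[0] ALU needs rd=2 wr=1: ok; after: ALU=1 MUL=1 MEM=2 BR=1, R=2, W=2
[1] ALU needs rd=1 wr=1: ok; after: ALU=0 MUL=1 MEM=2 BR=1, R=1, W=1
[2] MUL needs rd=2 wr=1: RD_PORT; after: ALU=0 MUL=1 MEM=2 BR=1, R=1, W=1
[3] MEM needs rd=1 wr=1: ok; after: ALU=0 MUL=1 MEM=1 BR=1, R=0, W=0
[4] ALU needs rd=2 wr=1: FU; after: ALU=0 MUL=1 MEM=1 BR=1, R=0, W=0
[5] MEM needs rd=2 wr=0: RD_PORT; after: ALU=0 MUL=1 MEM=1 BR=1, R=0, W=0
[6] ALU needs rd=2 wr=1: FU; after: ALU=0 MUL=1 MEM=1 BR=1, R=0, W=0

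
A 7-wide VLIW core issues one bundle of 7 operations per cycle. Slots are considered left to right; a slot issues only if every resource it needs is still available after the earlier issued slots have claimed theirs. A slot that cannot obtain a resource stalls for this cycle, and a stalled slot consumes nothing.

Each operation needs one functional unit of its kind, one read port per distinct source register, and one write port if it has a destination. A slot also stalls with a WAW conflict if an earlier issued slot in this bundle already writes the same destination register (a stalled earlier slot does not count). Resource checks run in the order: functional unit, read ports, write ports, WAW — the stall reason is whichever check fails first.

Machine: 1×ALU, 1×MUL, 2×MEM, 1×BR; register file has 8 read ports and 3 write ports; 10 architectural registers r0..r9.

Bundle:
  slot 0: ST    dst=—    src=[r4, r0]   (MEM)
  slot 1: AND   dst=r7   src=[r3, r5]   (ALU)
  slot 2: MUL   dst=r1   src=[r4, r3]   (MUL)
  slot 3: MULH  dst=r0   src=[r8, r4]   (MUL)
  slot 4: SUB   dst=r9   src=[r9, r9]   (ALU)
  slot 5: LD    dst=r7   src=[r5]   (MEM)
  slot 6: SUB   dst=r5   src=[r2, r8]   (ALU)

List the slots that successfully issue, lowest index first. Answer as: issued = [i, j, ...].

issued = [0, 1, 2]

(0) want 1×MEM +2rd +0wr — yes → AL1|MU1|ME1|BR1|rd6|wr3
(1) want 1×ALU +2rd +1wr — yes → AL0|MU1|ME1|BR1|rd4|wr2
(2) want 1×MUL +2rd +1wr — yes → AL0|MU0|ME1|BR1|rd2|wr1
(3) want 1×MUL +2rd +1wr — FU → AL0|MU0|ME1|BR1|rd2|wr1
(4) want 1×ALU +1rd +1wr — FU → AL0|MU0|ME1|BR1|rd2|wr1
(5) want 1×MEM +1rd +1wr — WAW → AL0|MU0|ME1|BR1|rd2|wr1
(6) want 1×ALU +2rd +1wr — FU → AL0|MU0|ME1|BR1|rd2|wr1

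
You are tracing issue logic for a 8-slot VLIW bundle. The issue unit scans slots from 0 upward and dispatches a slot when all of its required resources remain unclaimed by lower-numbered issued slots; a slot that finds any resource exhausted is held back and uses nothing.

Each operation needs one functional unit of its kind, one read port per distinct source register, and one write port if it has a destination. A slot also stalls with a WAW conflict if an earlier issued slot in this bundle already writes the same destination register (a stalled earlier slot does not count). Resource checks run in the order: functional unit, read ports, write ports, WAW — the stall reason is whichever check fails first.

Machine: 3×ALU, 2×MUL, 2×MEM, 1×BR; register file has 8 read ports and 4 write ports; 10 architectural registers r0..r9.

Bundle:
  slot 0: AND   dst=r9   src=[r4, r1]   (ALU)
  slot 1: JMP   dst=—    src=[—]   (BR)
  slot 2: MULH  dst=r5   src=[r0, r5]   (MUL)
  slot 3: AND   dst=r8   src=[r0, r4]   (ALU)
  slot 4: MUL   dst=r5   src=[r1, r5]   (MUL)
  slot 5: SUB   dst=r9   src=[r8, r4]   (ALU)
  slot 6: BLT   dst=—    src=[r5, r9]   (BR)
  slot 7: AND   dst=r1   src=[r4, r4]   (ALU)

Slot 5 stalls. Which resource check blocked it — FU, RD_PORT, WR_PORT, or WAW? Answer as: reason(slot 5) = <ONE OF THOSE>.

reason(slot 5) = WAW

#0 ALU src=r4,r1 dispatched  <A:2 Mu:2 Ld:2 B:1 rd:6 wr:3>
#1 BR src=- dispatched  <A:2 Mu:2 Ld:2 B:0 rd:6 wr:3>
#2 MUL src=r0,r5 dispatched  <A:2 Mu:1 Ld:2 B:0 rd:4 wr:2>
#3 ALU src=r0,r4 dispatched  <A:1 Mu:1 Ld:2 B:0 rd:2 wr:1>
#4 MUL src=r1,r5 held:WAW  <A:1 Mu:1 Ld:2 B:0 rd:2 wr:1>
#5 ALU src=r8,r4 held:WAW  <A:1 Mu:1 Ld:2 B:0 rd:2 wr:1>
#6 BR src=r5,r9 held:FU  <A:1 Mu:1 Ld:2 B:0 rd:2 wr:1>
#7 ALU src=r4,r4 dispatched  <A:0 Mu:1 Ld:2 B:0 rd:1 wr:0>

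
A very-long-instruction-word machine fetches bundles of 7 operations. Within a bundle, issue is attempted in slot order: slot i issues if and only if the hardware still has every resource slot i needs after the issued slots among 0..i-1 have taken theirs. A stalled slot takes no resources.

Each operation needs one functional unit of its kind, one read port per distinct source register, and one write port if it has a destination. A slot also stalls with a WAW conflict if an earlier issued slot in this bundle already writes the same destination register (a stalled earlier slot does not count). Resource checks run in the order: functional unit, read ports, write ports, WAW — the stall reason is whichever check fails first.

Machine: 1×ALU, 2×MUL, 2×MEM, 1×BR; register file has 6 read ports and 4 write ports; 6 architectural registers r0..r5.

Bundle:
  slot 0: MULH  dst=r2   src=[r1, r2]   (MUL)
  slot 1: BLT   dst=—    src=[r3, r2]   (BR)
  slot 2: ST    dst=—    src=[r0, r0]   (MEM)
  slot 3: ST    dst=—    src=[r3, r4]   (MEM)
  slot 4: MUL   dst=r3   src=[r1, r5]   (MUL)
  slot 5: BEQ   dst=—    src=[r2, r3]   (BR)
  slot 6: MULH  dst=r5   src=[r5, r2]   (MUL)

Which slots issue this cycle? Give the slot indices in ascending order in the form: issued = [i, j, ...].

[0] MUL needs rd=2 wr=1: ok; after: ALU=1 MUL=1 MEM=2 BR=1, R=4, W=3
[1] BR needs rd=2 wr=0: ok; after: ALU=1 MUL=1 MEM=2 BR=0, R=2, W=3
[2] MEM needs rd=1 wr=0: ok; after: ALU=1 MUL=1 MEM=1 BR=0, R=1, W=3
[3] MEM needs rd=2 wr=0: RD_PORT; after: ALU=1 MUL=1 MEM=1 BR=0, R=1, W=3
[4] MUL needs rd=2 wr=1: RD_PORT; after: ALU=1 MUL=1 MEM=1 BR=0, R=1, W=3
[5] BR needs rd=2 wr=0: FU; after: ALU=1 MUL=1 MEM=1 BR=0, R=1, W=3
[6] MUL needs rd=2 wr=1: RD_PORT; after: ALU=1 MUL=1 MEM=1 BR=0, R=1, W=3

issued = [0, 1, 2]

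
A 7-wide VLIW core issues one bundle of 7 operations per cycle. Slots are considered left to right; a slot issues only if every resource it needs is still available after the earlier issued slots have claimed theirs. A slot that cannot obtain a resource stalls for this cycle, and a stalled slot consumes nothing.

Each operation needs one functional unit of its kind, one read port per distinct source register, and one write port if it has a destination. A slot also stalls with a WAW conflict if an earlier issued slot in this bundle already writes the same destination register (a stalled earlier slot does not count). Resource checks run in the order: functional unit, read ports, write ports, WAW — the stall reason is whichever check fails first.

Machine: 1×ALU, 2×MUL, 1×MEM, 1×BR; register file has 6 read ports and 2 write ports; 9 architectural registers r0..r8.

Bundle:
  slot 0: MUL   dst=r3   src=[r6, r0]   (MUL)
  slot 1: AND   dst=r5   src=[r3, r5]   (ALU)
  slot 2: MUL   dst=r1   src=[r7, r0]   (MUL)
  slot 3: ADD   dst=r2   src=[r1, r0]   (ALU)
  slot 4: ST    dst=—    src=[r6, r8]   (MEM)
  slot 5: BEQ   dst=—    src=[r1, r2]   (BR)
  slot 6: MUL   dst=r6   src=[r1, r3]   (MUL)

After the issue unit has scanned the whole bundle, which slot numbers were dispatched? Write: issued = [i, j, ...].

issued = [0, 1, 4]

  0. MUL→r3 ⇒ go  {1A/1Mu/1Ld/1B | 4r 1w}
  1. ALU→r5 ⇒ go  {0A/1Mu/1Ld/1B | 2r 0w}
  2. MUL→r1 ⇒ no(WR_PORT)  {0A/1Mu/1Ld/1B | 2r 0w}
  3. ALU→r2 ⇒ no(FU)  {0A/1Mu/1Ld/1B | 2r 0w}
  4. MEM ⇒ go  {0A/1Mu/0Ld/1B | 0r 0w}
  5. BR ⇒ no(RD_PORT)  {0A/1Mu/0Ld/1B | 0r 0w}
  6. MUL→r6 ⇒ no(RD_PORT)  {0A/1Mu/0Ld/1B | 0r 0w}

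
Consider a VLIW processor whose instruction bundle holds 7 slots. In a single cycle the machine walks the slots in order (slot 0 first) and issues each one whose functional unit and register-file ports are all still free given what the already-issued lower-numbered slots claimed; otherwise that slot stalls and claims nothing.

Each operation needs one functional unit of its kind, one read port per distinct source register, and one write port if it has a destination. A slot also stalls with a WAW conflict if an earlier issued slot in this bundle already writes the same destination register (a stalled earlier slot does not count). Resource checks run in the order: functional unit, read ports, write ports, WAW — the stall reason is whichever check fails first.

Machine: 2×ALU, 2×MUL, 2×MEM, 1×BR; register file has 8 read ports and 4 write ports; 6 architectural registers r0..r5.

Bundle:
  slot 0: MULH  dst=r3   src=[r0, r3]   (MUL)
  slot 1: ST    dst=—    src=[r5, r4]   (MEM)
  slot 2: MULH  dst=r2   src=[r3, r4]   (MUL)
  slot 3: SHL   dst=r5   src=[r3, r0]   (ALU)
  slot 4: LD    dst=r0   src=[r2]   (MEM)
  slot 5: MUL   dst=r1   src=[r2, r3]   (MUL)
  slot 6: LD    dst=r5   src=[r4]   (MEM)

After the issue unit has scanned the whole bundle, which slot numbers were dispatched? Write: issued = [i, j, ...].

issued = [0, 1, 2, 3]

  0. MUL→r3 ⇒ go  {2A/1Mu/2Ld/1B | 6r 3w}
  1. MEM ⇒ go  {2A/1Mu/1Ld/1B | 4r 3w}
  2. MUL→r2 ⇒ go  {2A/0Mu/1Ld/1B | 2r 2w}
  3. ALU→r5 ⇒ go  {1A/0Mu/1Ld/1B | 0r 1w}
  4. MEM→r0 ⇒ no(RD_PORT)  {1A/0Mu/1Ld/1B | 0r 1w}
  5. MUL→r1 ⇒ no(FU)  {1A/0Mu/1Ld/1B | 0r 1w}
  6. MEM→r5 ⇒ no(RD_PORT)  {1A/0Mu/1Ld/1B | 0r 1w}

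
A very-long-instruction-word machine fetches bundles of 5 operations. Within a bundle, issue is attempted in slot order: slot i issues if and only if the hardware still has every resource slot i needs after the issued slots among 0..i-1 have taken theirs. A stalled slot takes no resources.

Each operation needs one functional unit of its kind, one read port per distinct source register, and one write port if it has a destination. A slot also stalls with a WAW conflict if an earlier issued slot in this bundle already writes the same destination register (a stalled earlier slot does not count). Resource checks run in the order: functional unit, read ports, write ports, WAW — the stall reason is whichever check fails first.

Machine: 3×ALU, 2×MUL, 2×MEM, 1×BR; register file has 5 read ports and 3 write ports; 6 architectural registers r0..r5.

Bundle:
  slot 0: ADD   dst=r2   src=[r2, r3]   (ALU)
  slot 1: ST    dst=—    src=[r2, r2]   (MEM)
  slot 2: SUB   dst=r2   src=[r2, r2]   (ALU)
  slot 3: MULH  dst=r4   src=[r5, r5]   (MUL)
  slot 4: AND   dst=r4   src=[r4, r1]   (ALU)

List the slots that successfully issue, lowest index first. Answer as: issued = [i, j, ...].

issued = [0, 1, 3]

(0) want 1×ALU +2rd +1wr — yes → AL2|MU2|ME2|BR1|rd3|wr2
(1) want 1×MEM +1rd +0wr — yes → AL2|MU2|ME1|BR1|rd2|wr2
(2) want 1×ALU +1rd +1wr — WAW → AL2|MU2|ME1|BR1|rd2|wr2
(3) want 1×MUL +1rd +1wr — yes → AL2|MU1|ME1|BR1|rd1|wr1
(4) want 1×ALU +2rd +1wr — RD_PORT → AL2|MU1|ME1|BR1|rd1|wr1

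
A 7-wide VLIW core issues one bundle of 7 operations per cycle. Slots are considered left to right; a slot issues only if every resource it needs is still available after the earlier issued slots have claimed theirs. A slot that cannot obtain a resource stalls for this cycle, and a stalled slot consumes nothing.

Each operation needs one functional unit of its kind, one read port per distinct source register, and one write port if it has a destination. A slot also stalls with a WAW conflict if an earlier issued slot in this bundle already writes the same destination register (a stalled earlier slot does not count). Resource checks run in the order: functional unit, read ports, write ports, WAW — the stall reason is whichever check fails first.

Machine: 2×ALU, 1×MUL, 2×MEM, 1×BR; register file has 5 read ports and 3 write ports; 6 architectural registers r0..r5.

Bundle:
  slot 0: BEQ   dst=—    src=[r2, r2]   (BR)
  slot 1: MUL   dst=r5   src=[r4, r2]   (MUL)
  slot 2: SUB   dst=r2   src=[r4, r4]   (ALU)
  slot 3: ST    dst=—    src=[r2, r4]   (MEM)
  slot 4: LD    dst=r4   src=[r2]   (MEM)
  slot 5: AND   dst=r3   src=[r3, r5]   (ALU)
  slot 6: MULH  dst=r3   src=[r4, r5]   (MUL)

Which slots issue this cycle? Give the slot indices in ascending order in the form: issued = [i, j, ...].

#0 BR src=r2,r2 dispatched  <A:2 Mu:1 Ld:2 B:0 rd:4 wr:3>
#1 MUL src=r4,r2 dispatched  <A:2 Mu:0 Ld:2 B:0 rd:2 wr:2>
#2 ALU src=r4,r4 dispatched  <A:1 Mu:0 Ld:2 B:0 rd:1 wr:1>
#3 MEM src=r2,r4 held:RD_PORT  <A:1 Mu:0 Ld:2 B:0 rd:1 wr:1>
#4 MEM src=r2 dispatched  <A:1 Mu:0 Ld:1 B:0 rd:0 wr:0>
#5 ALU src=r3,r5 held:RD_PORT  <A:1 Mu:0 Ld:1 B:0 rd:0 wr:0>
#6 MUL src=r4,r5 held:FU  <A:1 Mu:0 Ld:1 B:0 rd:0 wr:0>

issued = [0, 1, 2, 4]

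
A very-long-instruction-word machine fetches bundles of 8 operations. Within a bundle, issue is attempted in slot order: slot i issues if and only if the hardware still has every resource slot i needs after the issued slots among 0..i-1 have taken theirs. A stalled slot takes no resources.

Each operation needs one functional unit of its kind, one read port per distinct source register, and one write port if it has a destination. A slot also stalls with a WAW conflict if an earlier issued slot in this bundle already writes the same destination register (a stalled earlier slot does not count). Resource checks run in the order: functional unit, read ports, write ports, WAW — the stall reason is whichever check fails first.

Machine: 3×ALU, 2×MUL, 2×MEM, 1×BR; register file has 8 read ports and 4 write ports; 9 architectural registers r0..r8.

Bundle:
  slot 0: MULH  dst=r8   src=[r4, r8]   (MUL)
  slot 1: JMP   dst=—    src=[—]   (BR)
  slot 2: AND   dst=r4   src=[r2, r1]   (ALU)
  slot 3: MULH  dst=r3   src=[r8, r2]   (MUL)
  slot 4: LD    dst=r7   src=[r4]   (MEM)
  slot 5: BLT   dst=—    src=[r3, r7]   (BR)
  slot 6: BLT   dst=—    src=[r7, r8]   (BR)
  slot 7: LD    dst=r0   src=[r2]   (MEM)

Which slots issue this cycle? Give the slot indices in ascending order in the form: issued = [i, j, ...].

  0. MUL→r8 ⇒ go  {3A/1Mu/2Ld/1B | 6r 3w}
  1. BR ⇒ go  {3A/1Mu/2Ld/0B | 6r 3w}
  2. ALU→r4 ⇒ go  {2A/1Mu/2Ld/0B | 4r 2w}
  3. MUL→r3 ⇒ go  {2A/0Mu/2Ld/0B | 2r 1w}
  4. MEM→r7 ⇒ go  {2A/0Mu/1Ld/0B | 1r 0w}
  5. BR ⇒ no(FU)  {2A/0Mu/1Ld/0B | 1r 0w}
  6. BR ⇒ no(FU)  {2A/0Mu/1Ld/0B | 1r 0w}
  7. MEM→r0 ⇒ no(WR_PORT)  {2A/0Mu/1Ld/0B | 1r 0w}

issued = [0, 1, 2, 3, 4]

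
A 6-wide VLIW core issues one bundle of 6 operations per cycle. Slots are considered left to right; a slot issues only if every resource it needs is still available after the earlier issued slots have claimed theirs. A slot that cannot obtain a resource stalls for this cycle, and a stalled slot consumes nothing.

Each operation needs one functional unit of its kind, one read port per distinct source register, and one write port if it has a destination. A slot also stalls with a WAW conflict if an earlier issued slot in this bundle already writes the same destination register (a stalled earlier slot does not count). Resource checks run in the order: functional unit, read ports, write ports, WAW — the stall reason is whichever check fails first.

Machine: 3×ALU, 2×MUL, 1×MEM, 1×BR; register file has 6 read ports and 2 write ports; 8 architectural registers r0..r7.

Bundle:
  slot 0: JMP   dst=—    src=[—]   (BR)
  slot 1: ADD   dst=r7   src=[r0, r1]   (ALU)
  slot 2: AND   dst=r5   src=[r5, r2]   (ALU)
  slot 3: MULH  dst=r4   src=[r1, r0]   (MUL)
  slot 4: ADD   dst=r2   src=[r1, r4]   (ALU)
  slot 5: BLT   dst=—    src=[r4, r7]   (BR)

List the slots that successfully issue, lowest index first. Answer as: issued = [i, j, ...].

issued = [0, 1, 2]

#0 BR src=- dispatched  <A:3 Mu:2 Ld:1 B:0 rd:6 wr:2>
#1 ALU src=r0,r1 dispatched  <A:2 Mu:2 Ld:1 B:0 rd:4 wr:1>
#2 ALU src=r5,r2 dispatched  <A:1 Mu:2 Ld:1 B:0 rd:2 wr:0>
#3 MUL src=r1,r0 held:WR_PORT  <A:1 Mu:2 Ld:1 B:0 rd:2 wr:0>
#4 ALU src=r1,r4 held:WR_PORT  <A:1 Mu:2 Ld:1 B:0 rd:2 wr:0>
#5 BR src=r4,r7 held:FU  <A:1 Mu:2 Ld:1 B:0 rd:2 wr:0>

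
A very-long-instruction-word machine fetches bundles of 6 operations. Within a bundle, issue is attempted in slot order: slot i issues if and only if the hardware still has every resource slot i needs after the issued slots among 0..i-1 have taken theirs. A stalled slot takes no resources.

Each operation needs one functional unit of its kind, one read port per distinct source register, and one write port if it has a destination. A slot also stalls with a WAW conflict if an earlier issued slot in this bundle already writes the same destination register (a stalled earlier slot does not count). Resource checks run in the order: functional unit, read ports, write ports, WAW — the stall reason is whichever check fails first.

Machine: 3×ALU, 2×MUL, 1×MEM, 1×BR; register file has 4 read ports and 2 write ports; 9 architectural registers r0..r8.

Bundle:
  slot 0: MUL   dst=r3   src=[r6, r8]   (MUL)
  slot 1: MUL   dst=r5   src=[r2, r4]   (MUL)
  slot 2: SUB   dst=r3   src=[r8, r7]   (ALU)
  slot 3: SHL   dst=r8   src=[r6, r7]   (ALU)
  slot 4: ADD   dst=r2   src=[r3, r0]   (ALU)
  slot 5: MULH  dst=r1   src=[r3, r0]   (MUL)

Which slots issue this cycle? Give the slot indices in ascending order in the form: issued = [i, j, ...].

[0] MUL needs rd=2 wr=1: ok; after: ALU=3 MUL=1 MEM=1 BR=1, R=2, W=1
[1] MUL needs rd=2 wr=1: ok; after: ALU=3 MUL=0 MEM=1 BR=1, R=0, W=0
[2] ALU needs rd=2 wr=1: RD_PORT; after: ALU=3 MUL=0 MEM=1 BR=1, R=0, W=0
[3] ALU needs rd=2 wr=1: RD_PORT; after: ALU=3 MUL=0 MEM=1 BR=1, R=0, W=0
[4] ALU needs rd=2 wr=1: RD_PORT; after: ALU=3 MUL=0 MEM=1 BR=1, R=0, W=0
[5] MUL needs rd=2 wr=1: FU; after: ALU=3 MUL=0 MEM=1 BR=1, R=0, W=0

issued = [0, 1]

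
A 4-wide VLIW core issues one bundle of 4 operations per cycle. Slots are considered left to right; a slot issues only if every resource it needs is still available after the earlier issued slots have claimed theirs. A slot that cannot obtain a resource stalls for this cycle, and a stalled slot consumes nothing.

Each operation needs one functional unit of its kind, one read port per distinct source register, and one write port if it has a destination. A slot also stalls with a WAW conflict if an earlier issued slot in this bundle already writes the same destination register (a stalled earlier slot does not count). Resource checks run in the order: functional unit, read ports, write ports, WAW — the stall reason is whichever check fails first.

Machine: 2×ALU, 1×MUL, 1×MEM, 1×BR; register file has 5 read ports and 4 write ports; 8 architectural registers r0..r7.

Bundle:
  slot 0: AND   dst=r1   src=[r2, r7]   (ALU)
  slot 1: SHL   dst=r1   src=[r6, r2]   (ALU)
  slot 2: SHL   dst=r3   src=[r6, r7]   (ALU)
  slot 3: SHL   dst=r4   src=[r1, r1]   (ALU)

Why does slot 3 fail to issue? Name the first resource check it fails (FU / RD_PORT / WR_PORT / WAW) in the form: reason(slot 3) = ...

reason(slot 3) = FU

slot 0 (ALU): ISSUE — free A1,Mu1,Ld1,B1 rp3 wp3
slot 1 (ALU): stall WAW — free A1,Mu1,Ld1,B1 rp3 wp3
slot 2 (ALU): ISSUE — free A0,Mu1,Ld1,B1 rp1 wp2
slot 3 (ALU): stall FU — free A0,Mu1,Ld1,B1 rp1 wp2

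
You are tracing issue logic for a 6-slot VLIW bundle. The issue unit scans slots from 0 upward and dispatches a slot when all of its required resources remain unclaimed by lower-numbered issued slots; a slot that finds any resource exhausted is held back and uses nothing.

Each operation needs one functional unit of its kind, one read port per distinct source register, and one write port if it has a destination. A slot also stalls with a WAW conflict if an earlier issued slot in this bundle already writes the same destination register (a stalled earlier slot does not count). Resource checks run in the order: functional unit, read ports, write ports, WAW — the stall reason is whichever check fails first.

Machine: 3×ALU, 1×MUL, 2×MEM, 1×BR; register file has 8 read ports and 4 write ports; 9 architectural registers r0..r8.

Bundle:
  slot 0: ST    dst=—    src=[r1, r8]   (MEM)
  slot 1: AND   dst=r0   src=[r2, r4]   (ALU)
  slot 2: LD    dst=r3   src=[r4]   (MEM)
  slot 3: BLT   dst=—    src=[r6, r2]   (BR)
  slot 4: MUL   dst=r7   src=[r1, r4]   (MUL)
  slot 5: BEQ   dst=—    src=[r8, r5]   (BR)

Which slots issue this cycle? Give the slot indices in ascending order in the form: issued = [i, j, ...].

(0) want 1×MEM +2rd +0wr — yes → AL3|MU1|ME1|BR1|rd6|wr4
(1) want 1×ALU +2rd +1wr — yes → AL2|MU1|ME1|BR1|rd4|wr3
(2) want 1×MEM +1rd +1wr — yes → AL2|MU1|ME0|BR1|rd3|wr2
(3) want 1×BR +2rd +0wr — yes → AL2|MU1|ME0|BR0|rd1|wr2
(4) want 1×MUL +2rd +1wr — RD_PORT → AL2|MU1|ME0|BR0|rd1|wr2
(5) want 1×BR +2rd +0wr — FU → AL2|MU1|ME0|BR0|rd1|wr2

issued = [0, 1, 2, 3]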